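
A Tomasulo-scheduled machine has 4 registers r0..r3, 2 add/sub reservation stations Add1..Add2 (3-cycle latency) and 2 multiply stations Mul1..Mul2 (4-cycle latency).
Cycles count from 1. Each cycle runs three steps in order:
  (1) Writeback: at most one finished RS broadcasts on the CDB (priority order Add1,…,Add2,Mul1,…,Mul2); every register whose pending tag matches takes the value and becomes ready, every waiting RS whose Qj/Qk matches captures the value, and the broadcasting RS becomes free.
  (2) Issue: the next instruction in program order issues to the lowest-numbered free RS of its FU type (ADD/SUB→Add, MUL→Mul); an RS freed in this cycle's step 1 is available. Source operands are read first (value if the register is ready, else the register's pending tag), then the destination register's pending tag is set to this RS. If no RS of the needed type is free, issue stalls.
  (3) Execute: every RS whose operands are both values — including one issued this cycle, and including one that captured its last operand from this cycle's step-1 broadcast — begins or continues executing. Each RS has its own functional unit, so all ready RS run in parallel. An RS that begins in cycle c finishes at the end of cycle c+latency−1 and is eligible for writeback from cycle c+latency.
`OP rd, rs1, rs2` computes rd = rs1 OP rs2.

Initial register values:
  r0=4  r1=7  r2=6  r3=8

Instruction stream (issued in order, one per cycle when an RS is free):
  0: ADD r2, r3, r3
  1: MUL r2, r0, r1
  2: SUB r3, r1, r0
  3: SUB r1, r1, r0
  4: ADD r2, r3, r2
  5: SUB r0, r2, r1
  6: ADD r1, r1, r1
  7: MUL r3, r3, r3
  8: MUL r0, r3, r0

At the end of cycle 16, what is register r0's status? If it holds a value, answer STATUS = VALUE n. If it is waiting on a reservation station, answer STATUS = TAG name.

c1: issue ADD r2<-Add1 | r0:4,r1:7,r2:Add1,r3:8
c2: issue MUL r2<-Mul1 | r0:4,r1:7,r2:Mul1,r3:8
c3: issue SUB r3<-Add2 | r0:4,r1:7,r2:Mul1,r3:Add2
c4: CDB Add1=16; issue SUB r1<-Add1 | r0:4,r1:Add1,r2:Mul1,r3:Add2
c5: stall | r0:4,r1:Add1,r2:Mul1,r3:Add2
c6: CDB Add2=3; issue ADD r2<-Add2 | r0:4,r1:Add1,r2:Add2,r3:3
c7: CDB Add1=3; issue SUB r0<-Add1 | r0:Add1,r1:3,r2:Add2,r3:3
c8: CDB Mul1=28; stall | r0:Add1,r1:3,r2:Add2,r3:3
c9: stall | r0:Add1,r1:3,r2:Add2,r3:3
c10: stall | r0:Add1,r1:3,r2:Add2,r3:3
c11: CDB Add2=31; issue ADD r1<-Add2 | r0:Add1,r1:Add2,r2:31,r3:3
c12: issue MUL r3<-Mul1 | r0:Add1,r1:Add2,r2:31,r3:Mul1
c13: issue MUL r0<-Mul2 | r0:Mul2,r1:Add2,r2:31,r3:Mul1
c14: CDB Add1=28 | r0:Mul2,r1:Add2,r2:31,r3:Mul1
c15: CDB Add2=6 | r0:Mul2,r1:6,r2:31,r3:Mul1
c16: CDB Mul1=9 | r0:Mul2,r1:6,r2:31,r3:9

STATUS = TAG Mul2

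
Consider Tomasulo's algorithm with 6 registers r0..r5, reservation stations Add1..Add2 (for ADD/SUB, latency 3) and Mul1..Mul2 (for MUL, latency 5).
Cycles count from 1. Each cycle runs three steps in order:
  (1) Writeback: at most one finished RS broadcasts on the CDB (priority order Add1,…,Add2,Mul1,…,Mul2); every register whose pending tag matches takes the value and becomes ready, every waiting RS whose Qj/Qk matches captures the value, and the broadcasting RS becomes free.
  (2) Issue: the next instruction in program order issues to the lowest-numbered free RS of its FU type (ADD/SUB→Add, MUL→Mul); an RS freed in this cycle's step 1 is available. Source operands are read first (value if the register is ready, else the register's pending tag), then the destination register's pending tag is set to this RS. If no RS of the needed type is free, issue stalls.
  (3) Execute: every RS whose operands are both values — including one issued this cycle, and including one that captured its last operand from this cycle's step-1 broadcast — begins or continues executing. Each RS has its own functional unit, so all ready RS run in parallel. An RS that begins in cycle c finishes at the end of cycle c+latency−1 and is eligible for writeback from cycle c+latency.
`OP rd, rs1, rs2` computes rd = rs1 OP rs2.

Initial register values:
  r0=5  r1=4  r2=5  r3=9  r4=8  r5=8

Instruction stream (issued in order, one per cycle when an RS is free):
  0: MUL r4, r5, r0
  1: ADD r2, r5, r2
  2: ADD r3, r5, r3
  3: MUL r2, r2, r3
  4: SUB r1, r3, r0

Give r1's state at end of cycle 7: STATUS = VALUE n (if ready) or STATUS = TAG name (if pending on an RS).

  c1: issue MUL r4<-Mul1  regs: r0:5,r1:4,r2:5,r3:9,r4:Mul1,r5:8
  c2: issue ADD r2<-Add1  regs: r0:5,r1:4,r2:Add1,r3:9,r4:Mul1,r5:8
  c3: issue ADD r3<-Add2  regs: r0:5,r1:4,r2:Add1,r3:Add2,r4:Mul1,r5:8
  c4: issue MUL r2<-Mul2  regs: r0:5,r1:4,r2:Mul2,r3:Add2,r4:Mul1,r5:8
  c5: CDB Add1=13; issue SUB r1<-Add1  regs: r0:5,r1:Add1,r2:Mul2,r3:Add2,r4:Mul1,r5:8
  c6: CDB Add2=17  regs: r0:5,r1:Add1,r2:Mul2,r3:17,r4:Mul1,r5:8
  c7: CDB Mul1=40  regs: r0:5,r1:Add1,r2:Mul2,r3:17,r4:40,r5:8

STATUS = TAG Add1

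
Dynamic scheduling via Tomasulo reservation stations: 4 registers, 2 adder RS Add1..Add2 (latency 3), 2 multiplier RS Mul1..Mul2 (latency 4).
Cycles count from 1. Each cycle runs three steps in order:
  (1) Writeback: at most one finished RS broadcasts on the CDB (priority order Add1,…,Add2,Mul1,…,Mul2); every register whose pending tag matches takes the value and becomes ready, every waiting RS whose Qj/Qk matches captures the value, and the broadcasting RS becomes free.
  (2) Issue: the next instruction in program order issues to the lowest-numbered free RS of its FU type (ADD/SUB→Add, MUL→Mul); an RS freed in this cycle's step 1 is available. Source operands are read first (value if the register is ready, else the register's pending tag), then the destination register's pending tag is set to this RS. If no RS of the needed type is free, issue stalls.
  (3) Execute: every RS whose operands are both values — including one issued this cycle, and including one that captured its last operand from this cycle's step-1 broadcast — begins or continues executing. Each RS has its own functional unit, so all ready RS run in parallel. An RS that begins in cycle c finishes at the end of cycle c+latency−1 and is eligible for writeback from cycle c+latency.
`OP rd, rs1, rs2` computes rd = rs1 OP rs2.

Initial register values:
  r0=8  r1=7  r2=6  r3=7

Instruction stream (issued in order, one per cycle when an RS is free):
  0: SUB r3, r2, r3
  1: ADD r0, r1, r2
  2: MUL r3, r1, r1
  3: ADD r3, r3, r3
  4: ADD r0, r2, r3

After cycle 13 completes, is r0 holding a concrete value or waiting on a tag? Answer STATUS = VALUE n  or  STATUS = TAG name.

cycle 1: issue SUB r3<-Add1 // r0:8,r1:7,r2:6,r3:Add1
cycle 2: issue ADD r0<-Add2 // r0:Add2,r1:7,r2:6,r3:Add1
cycle 3: issue MUL r3<-Mul1 // r0:Add2,r1:7,r2:6,r3:Mul1
cycle 4: CDB Add1=-1; issue ADD r3<-Add1 // r0:Add2,r1:7,r2:6,r3:Add1
cycle 5: CDB Add2=13; issue ADD r0<-Add2 // r0:Add2,r1:7,r2:6,r3:Add1
cycle 6: - // r0:Add2,r1:7,r2:6,r3:Add1
cycle 7: CDB Mul1=49 // r0:Add2,r1:7,r2:6,r3:Add1
cycle 8: - // r0:Add2,r1:7,r2:6,r3:Add1
cycle 9: - // r0:Add2,r1:7,r2:6,r3:Add1
cycle 10: CDB Add1=98 // r0:Add2,r1:7,r2:6,r3:98
cycle 11: - // r0:Add2,r1:7,r2:6,r3:98
cycle 12: - // r0:Add2,r1:7,r2:6,r3:98
cycle 13: CDB Add2=104 // r0:104,r1:7,r2:6,r3:98

STATUS = VALUE 104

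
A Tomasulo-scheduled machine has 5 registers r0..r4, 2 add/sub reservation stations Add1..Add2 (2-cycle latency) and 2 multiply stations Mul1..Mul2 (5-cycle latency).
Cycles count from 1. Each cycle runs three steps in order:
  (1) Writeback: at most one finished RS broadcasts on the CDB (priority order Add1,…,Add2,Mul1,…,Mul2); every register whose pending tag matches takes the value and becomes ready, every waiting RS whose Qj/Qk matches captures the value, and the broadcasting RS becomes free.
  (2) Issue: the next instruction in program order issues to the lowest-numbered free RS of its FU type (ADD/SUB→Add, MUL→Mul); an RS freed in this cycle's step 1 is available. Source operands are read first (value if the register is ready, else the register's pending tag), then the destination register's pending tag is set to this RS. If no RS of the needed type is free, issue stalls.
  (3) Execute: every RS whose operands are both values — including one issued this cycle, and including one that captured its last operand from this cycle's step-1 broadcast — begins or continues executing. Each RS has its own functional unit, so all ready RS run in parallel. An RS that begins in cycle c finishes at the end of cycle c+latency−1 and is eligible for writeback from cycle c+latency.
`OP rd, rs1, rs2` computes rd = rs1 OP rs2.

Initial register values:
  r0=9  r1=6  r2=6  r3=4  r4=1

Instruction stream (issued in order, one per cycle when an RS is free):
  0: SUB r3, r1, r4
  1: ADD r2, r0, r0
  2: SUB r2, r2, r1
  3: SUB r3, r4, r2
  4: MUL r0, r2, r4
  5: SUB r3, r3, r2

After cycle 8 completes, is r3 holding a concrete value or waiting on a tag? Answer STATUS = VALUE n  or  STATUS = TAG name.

cycle 1: issue SUB r3<-Add1 // r0:9,r1:6,r2:6,r3:Add1,r4:1
cycle 2: issue ADD r2<-Add2 // r0:9,r1:6,r2:Add2,r3:Add1,r4:1
cycle 3: CDB Add1=5; issue SUB r2<-Add1 // r0:9,r1:6,r2:Add1,r3:5,r4:1
cycle 4: CDB Add2=18; issue SUB r3<-Add2 // r0:9,r1:6,r2:Add1,r3:Add2,r4:1
cycle 5: issue MUL r0<-Mul1 // r0:Mul1,r1:6,r2:Add1,r3:Add2,r4:1
cycle 6: CDB Add1=12; issue SUB r3<-Add1 // r0:Mul1,r1:6,r2:12,r3:Add1,r4:1
cycle 7: - // r0:Mul1,r1:6,r2:12,r3:Add1,r4:1
cycle 8: CDB Add2=-11 // r0:Mul1,r1:6,r2:12,r3:Add1,r4:1

STATUS = TAG Add1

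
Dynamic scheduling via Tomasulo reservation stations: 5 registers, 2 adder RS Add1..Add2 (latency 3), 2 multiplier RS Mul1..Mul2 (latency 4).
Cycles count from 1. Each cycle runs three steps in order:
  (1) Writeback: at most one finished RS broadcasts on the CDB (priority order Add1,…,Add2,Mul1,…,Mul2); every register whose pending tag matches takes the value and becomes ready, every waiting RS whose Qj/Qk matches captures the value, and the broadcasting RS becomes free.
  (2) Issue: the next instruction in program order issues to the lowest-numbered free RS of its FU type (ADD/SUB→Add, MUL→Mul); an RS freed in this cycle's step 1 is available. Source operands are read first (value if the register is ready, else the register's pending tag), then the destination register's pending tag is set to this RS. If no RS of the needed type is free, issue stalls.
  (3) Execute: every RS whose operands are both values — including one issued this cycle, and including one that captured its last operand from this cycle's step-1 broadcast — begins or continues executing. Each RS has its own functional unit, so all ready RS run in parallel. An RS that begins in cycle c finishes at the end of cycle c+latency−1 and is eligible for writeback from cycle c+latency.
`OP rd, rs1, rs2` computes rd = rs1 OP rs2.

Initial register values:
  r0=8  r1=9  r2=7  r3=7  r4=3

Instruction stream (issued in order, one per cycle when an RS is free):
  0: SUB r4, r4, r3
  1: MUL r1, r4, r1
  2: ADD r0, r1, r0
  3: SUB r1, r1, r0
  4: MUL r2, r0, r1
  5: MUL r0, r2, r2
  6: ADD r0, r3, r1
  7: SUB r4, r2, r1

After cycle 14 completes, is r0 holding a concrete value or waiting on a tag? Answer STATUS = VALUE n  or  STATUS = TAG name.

  c1: issue SUB r4<-Add1  regs: r0:8,r1:9,r2:7,r3:7,r4:Add1
  c2: issue MUL r1<-Mul1  regs: r0:8,r1:Mul1,r2:7,r3:7,r4:Add1
  c3: issue ADD r0<-Add2  regs: r0:Add2,r1:Mul1,r2:7,r3:7,r4:Add1
  c4: CDB Add1=-4; issue SUB r1<-Add1  regs: r0:Add2,r1:Add1,r2:7,r3:7,r4:-4
  c5: issue MUL r2<-Mul2  regs: r0:Add2,r1:Add1,r2:Mul2,r3:7,r4:-4
  c6: stall  regs: r0:Add2,r1:Add1,r2:Mul2,r3:7,r4:-4
  c7: stall  regs: r0:Add2,r1:Add1,r2:Mul2,r3:7,r4:-4
  c8: CDB Mul1=-36; issue MUL r0<-Mul1  regs: r0:Mul1,r1:Add1,r2:Mul2,r3:7,r4:-4
  c9: stall  regs: r0:Mul1,r1:Add1,r2:Mul2,r3:7,r4:-4
  c10: stall  regs: r0:Mul1,r1:Add1,r2:Mul2,r3:7,r4:-4
  c11: CDB Add2=-28; issue ADD r0<-Add2  regs: r0:Add2,r1:Add1,r2:Mul2,r3:7,r4:-4
  c12: stall  regs: r0:Add2,r1:Add1,r2:Mul2,r3:7,r4:-4
  c13: stall  regs: r0:Add2,r1:Add1,r2:Mul2,r3:7,r4:-4
  c14: CDB Add1=-8; issue SUB r4<-Add1  regs: r0:Add2,r1:-8,r2:Mul2,r3:7,r4:Add1

STATUS = TAG Add2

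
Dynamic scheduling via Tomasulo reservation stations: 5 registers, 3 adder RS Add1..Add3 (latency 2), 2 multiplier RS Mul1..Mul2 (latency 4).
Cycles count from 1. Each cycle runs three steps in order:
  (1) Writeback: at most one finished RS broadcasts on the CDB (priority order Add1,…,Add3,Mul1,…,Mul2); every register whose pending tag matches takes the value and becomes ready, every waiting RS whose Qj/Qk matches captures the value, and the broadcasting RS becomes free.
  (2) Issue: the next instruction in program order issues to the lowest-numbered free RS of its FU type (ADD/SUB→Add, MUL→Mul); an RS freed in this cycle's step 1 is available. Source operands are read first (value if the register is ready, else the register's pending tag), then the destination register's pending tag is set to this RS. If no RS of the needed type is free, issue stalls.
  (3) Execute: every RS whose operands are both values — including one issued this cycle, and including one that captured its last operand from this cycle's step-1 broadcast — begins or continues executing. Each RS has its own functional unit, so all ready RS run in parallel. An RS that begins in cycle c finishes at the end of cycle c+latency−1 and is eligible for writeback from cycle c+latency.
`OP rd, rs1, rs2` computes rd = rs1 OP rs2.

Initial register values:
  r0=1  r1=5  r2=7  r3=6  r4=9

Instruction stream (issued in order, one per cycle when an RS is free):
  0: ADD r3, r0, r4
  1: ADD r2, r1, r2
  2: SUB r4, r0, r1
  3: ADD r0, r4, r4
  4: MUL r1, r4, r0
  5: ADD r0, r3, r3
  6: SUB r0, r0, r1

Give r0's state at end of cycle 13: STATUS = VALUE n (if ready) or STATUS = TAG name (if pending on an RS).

STATUS = VALUE -12

  c1: issue ADD r3<-Add1  regs: r0:1,r1:5,r2:7,r3:Add1,r4:9
  c2: issue ADD r2<-Add2  regs: r0:1,r1:5,r2:Add2,r3:Add1,r4:9
  c3: CDB Add1=10; issue SUB r4<-Add1  regs: r0:1,r1:5,r2:Add2,r3:10,r4:Add1
  c4: CDB Add2=12; issue ADD r0<-Add2  regs: r0:Add2,r1:5,r2:12,r3:10,r4:Add1
  c5: CDB Add1=-4; issue MUL r1<-Mul1  regs: r0:Add2,r1:Mul1,r2:12,r3:10,r4:-4
  c6: issue ADD r0<-Add1  regs: r0:Add1,r1:Mul1,r2:12,r3:10,r4:-4
  c7: CDB Add2=-8; issue SUB r0<-Add2  regs: r0:Add2,r1:Mul1,r2:12,r3:10,r4:-4
  c8: CDB Add1=20  regs: r0:Add2,r1:Mul1,r2:12,r3:10,r4:-4
  c9: -  regs: r0:Add2,r1:Mul1,r2:12,r3:10,r4:-4
  c10: -  regs: r0:Add2,r1:Mul1,r2:12,r3:10,r4:-4
  c11: CDB Mul1=32  regs: r0:Add2,r1:32,r2:12,r3:10,r4:-4
  c12: -  regs: r0:Add2,r1:32,r2:12,r3:10,r4:-4
  c13: CDB Add2=-12  regs: r0:-12,r1:32,r2:12,r3:10,r4:-4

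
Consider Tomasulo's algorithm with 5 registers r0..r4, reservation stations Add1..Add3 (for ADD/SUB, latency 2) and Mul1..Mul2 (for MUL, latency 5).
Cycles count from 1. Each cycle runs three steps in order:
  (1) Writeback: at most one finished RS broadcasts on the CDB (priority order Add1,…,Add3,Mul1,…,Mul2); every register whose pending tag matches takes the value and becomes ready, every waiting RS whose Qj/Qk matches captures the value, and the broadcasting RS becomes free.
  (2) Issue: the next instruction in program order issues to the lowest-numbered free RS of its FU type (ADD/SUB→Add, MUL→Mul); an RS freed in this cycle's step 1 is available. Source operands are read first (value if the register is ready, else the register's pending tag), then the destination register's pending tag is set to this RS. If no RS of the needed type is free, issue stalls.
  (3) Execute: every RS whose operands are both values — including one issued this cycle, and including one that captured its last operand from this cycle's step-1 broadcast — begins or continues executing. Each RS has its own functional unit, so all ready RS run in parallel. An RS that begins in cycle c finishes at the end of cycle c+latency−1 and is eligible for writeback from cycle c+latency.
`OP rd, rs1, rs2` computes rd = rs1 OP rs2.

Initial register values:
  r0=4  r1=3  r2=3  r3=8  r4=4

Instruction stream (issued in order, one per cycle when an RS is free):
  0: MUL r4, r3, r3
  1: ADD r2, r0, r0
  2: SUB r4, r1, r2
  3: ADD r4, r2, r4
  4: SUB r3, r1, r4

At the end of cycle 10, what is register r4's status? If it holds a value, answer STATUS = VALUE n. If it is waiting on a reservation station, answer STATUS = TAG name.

  c1: issue MUL r4<-Mul1  regs: r0:4,r1:3,r2:3,r3:8,r4:Mul1
  c2: issue ADD r2<-Add1  regs: r0:4,r1:3,r2:Add1,r3:8,r4:Mul1
  c3: issue SUB r4<-Add2  regs: r0:4,r1:3,r2:Add1,r3:8,r4:Add2
  c4: CDB Add1=8; issue ADD r4<-Add1  regs: r0:4,r1:3,r2:8,r3:8,r4:Add1
  c5: issue SUB r3<-Add3  regs: r0:4,r1:3,r2:8,r3:Add3,r4:Add1
  c6: CDB Add2=-5  regs: r0:4,r1:3,r2:8,r3:Add3,r4:Add1
  c7: CDB Mul1=64  regs: r0:4,r1:3,r2:8,r3:Add3,r4:Add1
  c8: CDB Add1=3  regs: r0:4,r1:3,r2:8,r3:Add3,r4:3
  c9: -  regs: r0:4,r1:3,r2:8,r3:Add3,r4:3
  c10: CDB Add3=0  regs: r0:4,r1:3,r2:8,r3:0,r4:3

STATUS = VALUE 3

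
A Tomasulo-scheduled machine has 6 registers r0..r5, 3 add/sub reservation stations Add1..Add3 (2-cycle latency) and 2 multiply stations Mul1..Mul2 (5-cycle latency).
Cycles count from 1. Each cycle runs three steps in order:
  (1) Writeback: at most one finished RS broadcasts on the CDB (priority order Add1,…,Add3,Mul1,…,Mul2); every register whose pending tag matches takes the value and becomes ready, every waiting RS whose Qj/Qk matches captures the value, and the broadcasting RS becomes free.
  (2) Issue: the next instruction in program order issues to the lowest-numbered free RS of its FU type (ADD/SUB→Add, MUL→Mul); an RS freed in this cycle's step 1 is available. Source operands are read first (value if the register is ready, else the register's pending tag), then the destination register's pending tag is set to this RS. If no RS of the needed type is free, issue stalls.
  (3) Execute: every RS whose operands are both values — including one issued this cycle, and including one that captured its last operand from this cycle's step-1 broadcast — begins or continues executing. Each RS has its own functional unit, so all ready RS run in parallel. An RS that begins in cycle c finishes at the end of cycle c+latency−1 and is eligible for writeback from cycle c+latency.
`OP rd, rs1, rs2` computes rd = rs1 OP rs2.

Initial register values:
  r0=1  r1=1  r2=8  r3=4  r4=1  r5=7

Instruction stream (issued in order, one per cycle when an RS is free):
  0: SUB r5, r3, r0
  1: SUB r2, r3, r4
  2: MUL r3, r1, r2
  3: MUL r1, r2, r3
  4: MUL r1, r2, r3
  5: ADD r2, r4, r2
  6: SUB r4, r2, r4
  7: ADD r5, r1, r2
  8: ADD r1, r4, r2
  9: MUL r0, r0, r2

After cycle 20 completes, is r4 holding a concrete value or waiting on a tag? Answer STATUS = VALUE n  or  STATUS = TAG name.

STATUS = VALUE 3

  c1: issue SUB r5<-Add1  regs: r0:1,r1:1,r2:8,r3:4,r4:1,r5:Add1
  c2: issue SUB r2<-Add2  regs: r0:1,r1:1,r2:Add2,r3:4,r4:1,r5:Add1
  c3: CDB Add1=3; issue MUL r3<-Mul1  regs: r0:1,r1:1,r2:Add2,r3:Mul1,r4:1,r5:3
  c4: CDB Add2=3; issue MUL r1<-Mul2  regs: r0:1,r1:Mul2,r2:3,r3:Mul1,r4:1,r5:3
  c5: stall  regs: r0:1,r1:Mul2,r2:3,r3:Mul1,r4:1,r5:3
  c6: stall  regs: r0:1,r1:Mul2,r2:3,r3:Mul1,r4:1,r5:3
  c7: stall  regs: r0:1,r1:Mul2,r2:3,r3:Mul1,r4:1,r5:3
  c8: stall  regs: r0:1,r1:Mul2,r2:3,r3:Mul1,r4:1,r5:3
  c9: CDB Mul1=3; issue MUL r1<-Mul1  regs: r0:1,r1:Mul1,r2:3,r3:3,r4:1,r5:3
  c10: issue ADD r2<-Add1  regs: r0:1,r1:Mul1,r2:Add1,r3:3,r4:1,r5:3
  c11: issue SUB r4<-Add2  regs: r0:1,r1:Mul1,r2:Add1,r3:3,r4:Add2,r5:3
  c12: CDB Add1=4; issue ADD r5<-Add1  regs: r0:1,r1:Mul1,r2:4,r3:3,r4:Add2,r5:Add1
  c13: issue ADD r1<-Add3  regs: r0:1,r1:Add3,r2:4,r3:3,r4:Add2,r5:Add1
  c14: CDB Add2=3; stall  regs: r0:1,r1:Add3,r2:4,r3:3,r4:3,r5:Add1
  c15: CDB Mul1=9; issue MUL r0<-Mul1  regs: r0:Mul1,r1:Add3,r2:4,r3:3,r4:3,r5:Add1
  c16: CDB Add3=7  regs: r0:Mul1,r1:7,r2:4,r3:3,r4:3,r5:Add1
  c17: CDB Add1=13  regs: r0:Mul1,r1:7,r2:4,r3:3,r4:3,r5:13
  c18: CDB Mul2=9  regs: r0:Mul1,r1:7,r2:4,r3:3,r4:3,r5:13
  c19: -  regs: r0:Mul1,r1:7,r2:4,r3:3,r4:3,r5:13
  c20: CDB Mul1=4  regs: r0:4,r1:7,r2:4,r3:3,r4:3,r5:13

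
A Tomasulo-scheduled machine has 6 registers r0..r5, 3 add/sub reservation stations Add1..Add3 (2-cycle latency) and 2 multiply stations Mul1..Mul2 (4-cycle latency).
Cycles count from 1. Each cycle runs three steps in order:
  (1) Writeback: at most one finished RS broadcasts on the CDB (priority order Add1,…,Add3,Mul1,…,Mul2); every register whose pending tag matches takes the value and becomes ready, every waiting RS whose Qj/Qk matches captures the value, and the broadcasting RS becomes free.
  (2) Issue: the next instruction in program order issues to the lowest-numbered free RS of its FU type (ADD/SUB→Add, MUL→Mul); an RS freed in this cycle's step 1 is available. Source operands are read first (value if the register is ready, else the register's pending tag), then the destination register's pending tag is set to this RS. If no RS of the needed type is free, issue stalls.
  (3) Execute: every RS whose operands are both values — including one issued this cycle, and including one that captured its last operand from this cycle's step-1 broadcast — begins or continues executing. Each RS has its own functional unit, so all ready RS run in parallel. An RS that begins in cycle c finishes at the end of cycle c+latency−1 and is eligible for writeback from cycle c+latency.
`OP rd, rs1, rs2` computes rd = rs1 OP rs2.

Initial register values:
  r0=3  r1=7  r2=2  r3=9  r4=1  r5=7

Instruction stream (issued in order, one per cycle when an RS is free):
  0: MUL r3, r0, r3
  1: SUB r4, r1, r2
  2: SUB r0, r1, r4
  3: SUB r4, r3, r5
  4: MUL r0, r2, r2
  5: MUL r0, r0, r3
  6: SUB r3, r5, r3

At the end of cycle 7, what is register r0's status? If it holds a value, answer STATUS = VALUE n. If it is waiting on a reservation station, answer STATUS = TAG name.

STATUS = TAG Mul2

c1: issue MUL r3<-Mul1 | r0:3,r1:7,r2:2,r3:Mul1,r4:1,r5:7
c2: issue SUB r4<-Add1 | r0:3,r1:7,r2:2,r3:Mul1,r4:Add1,r5:7
c3: issue SUB r0<-Add2 | r0:Add2,r1:7,r2:2,r3:Mul1,r4:Add1,r5:7
c4: CDB Add1=5; issue SUB r4<-Add1 | r0:Add2,r1:7,r2:2,r3:Mul1,r4:Add1,r5:7
c5: CDB Mul1=27; issue MUL r0<-Mul1 | r0:Mul1,r1:7,r2:2,r3:27,r4:Add1,r5:7
c6: CDB Add2=2; issue MUL r0<-Mul2 | r0:Mul2,r1:7,r2:2,r3:27,r4:Add1,r5:7
c7: CDB Add1=20; issue SUB r3<-Add1 | r0:Mul2,r1:7,r2:2,r3:Add1,r4:20,r5:7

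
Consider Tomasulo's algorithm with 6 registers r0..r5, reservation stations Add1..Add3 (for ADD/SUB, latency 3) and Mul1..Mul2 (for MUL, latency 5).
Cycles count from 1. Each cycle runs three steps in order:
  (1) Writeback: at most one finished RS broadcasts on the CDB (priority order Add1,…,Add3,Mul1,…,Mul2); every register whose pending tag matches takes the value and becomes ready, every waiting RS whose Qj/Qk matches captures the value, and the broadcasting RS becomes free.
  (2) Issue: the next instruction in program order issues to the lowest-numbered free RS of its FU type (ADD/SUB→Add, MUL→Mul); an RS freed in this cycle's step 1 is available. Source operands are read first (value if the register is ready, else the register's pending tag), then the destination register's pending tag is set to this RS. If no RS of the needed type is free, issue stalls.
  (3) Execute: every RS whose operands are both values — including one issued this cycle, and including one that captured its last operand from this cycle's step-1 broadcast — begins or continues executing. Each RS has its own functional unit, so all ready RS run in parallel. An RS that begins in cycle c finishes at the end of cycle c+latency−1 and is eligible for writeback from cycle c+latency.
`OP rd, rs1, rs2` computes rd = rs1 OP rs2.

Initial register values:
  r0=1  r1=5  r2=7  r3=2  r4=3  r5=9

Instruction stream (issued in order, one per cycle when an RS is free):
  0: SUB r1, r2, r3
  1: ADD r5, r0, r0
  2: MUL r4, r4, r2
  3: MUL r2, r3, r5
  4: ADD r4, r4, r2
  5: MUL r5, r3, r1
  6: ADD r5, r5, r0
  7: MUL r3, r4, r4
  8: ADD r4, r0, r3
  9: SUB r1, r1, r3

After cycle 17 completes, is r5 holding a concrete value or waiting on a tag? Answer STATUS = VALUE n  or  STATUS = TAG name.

  c1: issue SUB r1<-Add1  regs: r0:1,r1:Add1,r2:7,r3:2,r4:3,r5:9
  c2: issue ADD r5<-Add2  regs: r0:1,r1:Add1,r2:7,r3:2,r4:3,r5:Add2
  c3: issue MUL r4<-Mul1  regs: r0:1,r1:Add1,r2:7,r3:2,r4:Mul1,r5:Add2
  c4: CDB Add1=5; issue MUL r2<-Mul2  regs: r0:1,r1:5,r2:Mul2,r3:2,r4:Mul1,r5:Add2
  c5: CDB Add2=2; issue ADD r4<-Add1  regs: r0:1,r1:5,r2:Mul2,r3:2,r4:Add1,r5:2
  c6: stall  regs: r0:1,r1:5,r2:Mul2,r3:2,r4:Add1,r5:2
  c7: stall  regs: r0:1,r1:5,r2:Mul2,r3:2,r4:Add1,r5:2
  c8: CDB Mul1=21; issue MUL r5<-Mul1  regs: r0:1,r1:5,r2:Mul2,r3:2,r4:Add1,r5:Mul1
  c9: issue ADD r5<-Add2  regs: r0:1,r1:5,r2:Mul2,r3:2,r4:Add1,r5:Add2
  c10: CDB Mul2=4; issue MUL r3<-Mul2  regs: r0:1,r1:5,r2:4,r3:Mul2,r4:Add1,r5:Add2
  c11: issue ADD r4<-Add3  regs: r0:1,r1:5,r2:4,r3:Mul2,r4:Add3,r5:Add2
  c12: stall  regs: r0:1,r1:5,r2:4,r3:Mul2,r4:Add3,r5:Add2
  c13: CDB Add1=25; issue SUB r1<-Add1  regs: r0:1,r1:Add1,r2:4,r3:Mul2,r4:Add3,r5:Add2
  c14: CDB Mul1=10  regs: r0:1,r1:Add1,r2:4,r3:Mul2,r4:Add3,r5:Add2
  c15: -  regs: r0:1,r1:Add1,r2:4,r3:Mul2,r4:Add3,r5:Add2
  c16: -  regs: r0:1,r1:Add1,r2:4,r3:Mul2,r4:Add3,r5:Add2
  c17: CDB Add2=11  regs: r0:1,r1:Add1,r2:4,r3:Mul2,r4:Add3,r5:11

STATUS = VALUE 11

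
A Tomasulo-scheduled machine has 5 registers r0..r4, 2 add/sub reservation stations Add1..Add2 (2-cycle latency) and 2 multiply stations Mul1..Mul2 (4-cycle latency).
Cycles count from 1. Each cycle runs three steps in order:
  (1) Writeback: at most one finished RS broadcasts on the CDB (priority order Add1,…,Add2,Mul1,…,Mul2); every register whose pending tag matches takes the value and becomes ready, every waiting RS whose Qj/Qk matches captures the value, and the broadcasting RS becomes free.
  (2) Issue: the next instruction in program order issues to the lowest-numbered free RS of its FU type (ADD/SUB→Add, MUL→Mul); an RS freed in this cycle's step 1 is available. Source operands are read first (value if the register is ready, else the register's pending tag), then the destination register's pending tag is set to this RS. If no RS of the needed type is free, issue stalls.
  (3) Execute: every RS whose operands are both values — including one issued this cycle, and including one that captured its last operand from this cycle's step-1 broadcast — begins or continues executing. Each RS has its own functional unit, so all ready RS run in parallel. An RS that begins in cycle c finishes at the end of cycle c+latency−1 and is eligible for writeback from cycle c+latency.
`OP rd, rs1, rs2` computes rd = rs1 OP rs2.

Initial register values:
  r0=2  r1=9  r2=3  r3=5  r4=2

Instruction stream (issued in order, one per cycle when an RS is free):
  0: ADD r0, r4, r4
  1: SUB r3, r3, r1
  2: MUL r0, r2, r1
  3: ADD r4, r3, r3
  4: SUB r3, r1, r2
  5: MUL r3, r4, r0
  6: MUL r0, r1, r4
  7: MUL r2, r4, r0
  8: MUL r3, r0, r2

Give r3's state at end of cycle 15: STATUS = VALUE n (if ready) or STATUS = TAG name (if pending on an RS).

STATUS = TAG Mul2

cycle 1: issue ADD r0<-Add1 // r0:Add1,r1:9,r2:3,r3:5,r4:2
cycle 2: issue SUB r3<-Add2 // r0:Add1,r1:9,r2:3,r3:Add2,r4:2
cycle 3: CDB Add1=4; issue MUL r0<-Mul1 // r0:Mul1,r1:9,r2:3,r3:Add2,r4:2
cycle 4: CDB Add2=-4; issue ADD r4<-Add1 // r0:Mul1,r1:9,r2:3,r3:-4,r4:Add1
cycle 5: issue SUB r3<-Add2 // r0:Mul1,r1:9,r2:3,r3:Add2,r4:Add1
cycle 6: CDB Add1=-8; issue MUL r3<-Mul2 // r0:Mul1,r1:9,r2:3,r3:Mul2,r4:-8
cycle 7: CDB Add2=6; stall // r0:Mul1,r1:9,r2:3,r3:Mul2,r4:-8
cycle 8: CDB Mul1=27; issue MUL r0<-Mul1 // r0:Mul1,r1:9,r2:3,r3:Mul2,r4:-8
cycle 9: stall // r0:Mul1,r1:9,r2:3,r3:Mul2,r4:-8
cycle 10: stall // r0:Mul1,r1:9,r2:3,r3:Mul2,r4:-8
cycle 11: stall // r0:Mul1,r1:9,r2:3,r3:Mul2,r4:-8
cycle 12: CDB Mul1=-72; issue MUL r2<-Mul1 // r0:-72,r1:9,r2:Mul1,r3:Mul2,r4:-8
cycle 13: CDB Mul2=-216; issue MUL r3<-Mul2 // r0:-72,r1:9,r2:Mul1,r3:Mul2,r4:-8
cycle 14: - // r0:-72,r1:9,r2:Mul1,r3:Mul2,r4:-8
cycle 15: - // r0:-72,r1:9,r2:Mul1,r3:Mul2,r4:-8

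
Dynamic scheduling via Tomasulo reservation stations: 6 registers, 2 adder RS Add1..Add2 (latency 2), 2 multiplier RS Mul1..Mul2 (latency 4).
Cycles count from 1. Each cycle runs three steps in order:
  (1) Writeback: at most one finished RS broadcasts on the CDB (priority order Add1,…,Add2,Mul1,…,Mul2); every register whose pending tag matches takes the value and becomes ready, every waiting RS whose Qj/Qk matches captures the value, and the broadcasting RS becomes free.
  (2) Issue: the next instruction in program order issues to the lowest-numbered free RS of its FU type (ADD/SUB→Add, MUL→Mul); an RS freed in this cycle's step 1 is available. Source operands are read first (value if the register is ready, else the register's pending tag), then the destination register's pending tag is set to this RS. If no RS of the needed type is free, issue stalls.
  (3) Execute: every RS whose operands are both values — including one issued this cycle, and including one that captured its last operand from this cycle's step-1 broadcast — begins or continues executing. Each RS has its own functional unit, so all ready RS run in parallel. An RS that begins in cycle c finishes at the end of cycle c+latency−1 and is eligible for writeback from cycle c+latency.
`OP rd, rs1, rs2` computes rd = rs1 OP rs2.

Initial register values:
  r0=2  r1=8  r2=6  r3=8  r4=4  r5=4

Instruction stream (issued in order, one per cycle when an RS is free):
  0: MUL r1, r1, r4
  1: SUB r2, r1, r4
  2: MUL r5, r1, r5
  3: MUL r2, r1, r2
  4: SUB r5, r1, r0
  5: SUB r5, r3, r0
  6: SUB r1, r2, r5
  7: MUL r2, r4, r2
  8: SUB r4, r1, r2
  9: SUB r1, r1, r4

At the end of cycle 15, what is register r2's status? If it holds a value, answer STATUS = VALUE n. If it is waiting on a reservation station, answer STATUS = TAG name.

STATUS = VALUE 3584

cycle 1: issue MUL r1<-Mul1 // r0:2,r1:Mul1,r2:6,r3:8,r4:4,r5:4
cycle 2: issue SUB r2<-Add1 // r0:2,r1:Mul1,r2:Add1,r3:8,r4:4,r5:4
cycle 3: issue MUL r5<-Mul2 // r0:2,r1:Mul1,r2:Add1,r3:8,r4:4,r5:Mul2
cycle 4: stall // r0:2,r1:Mul1,r2:Add1,r3:8,r4:4,r5:Mul2
cycle 5: CDB Mul1=32; issue MUL r2<-Mul1 // r0:2,r1:32,r2:Mul1,r3:8,r4:4,r5:Mul2
cycle 6: issue SUB r5<-Add2 // r0:2,r1:32,r2:Mul1,r3:8,r4:4,r5:Add2
cycle 7: CDB Add1=28; issue SUB r5<-Add1 // r0:2,r1:32,r2:Mul1,r3:8,r4:4,r5:Add1
cycle 8: CDB Add2=30; issue SUB r1<-Add2 // r0:2,r1:Add2,r2:Mul1,r3:8,r4:4,r5:Add1
cycle 9: CDB Add1=6; stall // r0:2,r1:Add2,r2:Mul1,r3:8,r4:4,r5:6
cycle 10: CDB Mul2=128; issue MUL r2<-Mul2 // r0:2,r1:Add2,r2:Mul2,r3:8,r4:4,r5:6
cycle 11: CDB Mul1=896; issue SUB r4<-Add1 // r0:2,r1:Add2,r2:Mul2,r3:8,r4:Add1,r5:6
cycle 12: stall // r0:2,r1:Add2,r2:Mul2,r3:8,r4:Add1,r5:6
cycle 13: CDB Add2=890; issue SUB r1<-Add2 // r0:2,r1:Add2,r2:Mul2,r3:8,r4:Add1,r5:6
cycle 14: - // r0:2,r1:Add2,r2:Mul2,r3:8,r4:Add1,r5:6
cycle 15: CDB Mul2=3584 // r0:2,r1:Add2,r2:3584,r3:8,r4:Add1,r5:6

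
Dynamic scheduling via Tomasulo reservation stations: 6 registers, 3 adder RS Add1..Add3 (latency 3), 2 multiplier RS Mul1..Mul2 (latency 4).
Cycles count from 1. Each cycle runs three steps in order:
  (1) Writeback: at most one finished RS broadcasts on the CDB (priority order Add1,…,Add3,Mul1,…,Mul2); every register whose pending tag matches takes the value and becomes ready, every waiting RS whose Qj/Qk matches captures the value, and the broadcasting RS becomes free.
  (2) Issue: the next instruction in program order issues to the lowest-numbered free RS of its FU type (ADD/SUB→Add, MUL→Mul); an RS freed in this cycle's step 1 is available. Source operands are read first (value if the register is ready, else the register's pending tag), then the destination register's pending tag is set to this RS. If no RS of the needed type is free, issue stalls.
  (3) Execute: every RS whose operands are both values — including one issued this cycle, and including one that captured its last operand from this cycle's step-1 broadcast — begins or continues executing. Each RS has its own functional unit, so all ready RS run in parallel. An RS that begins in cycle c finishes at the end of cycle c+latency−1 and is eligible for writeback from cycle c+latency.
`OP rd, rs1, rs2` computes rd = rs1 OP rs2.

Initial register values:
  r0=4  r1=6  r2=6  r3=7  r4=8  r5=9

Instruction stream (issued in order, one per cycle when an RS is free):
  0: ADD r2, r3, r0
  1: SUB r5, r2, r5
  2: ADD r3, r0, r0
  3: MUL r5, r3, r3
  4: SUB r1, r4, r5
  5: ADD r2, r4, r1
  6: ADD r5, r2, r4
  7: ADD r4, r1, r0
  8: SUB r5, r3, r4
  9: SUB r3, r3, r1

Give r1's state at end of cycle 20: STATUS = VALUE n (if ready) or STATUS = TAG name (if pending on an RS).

c1: issue ADD r2<-Add1 | r0:4,r1:6,r2:Add1,r3:7,r4:8,r5:9
c2: issue SUB r5<-Add2 | r0:4,r1:6,r2:Add1,r3:7,r4:8,r5:Add2
c3: issue ADD r3<-Add3 | r0:4,r1:6,r2:Add1,r3:Add3,r4:8,r5:Add2
c4: CDB Add1=11; issue MUL r5<-Mul1 | r0:4,r1:6,r2:11,r3:Add3,r4:8,r5:Mul1
c5: issue SUB r1<-Add1 | r0:4,r1:Add1,r2:11,r3:Add3,r4:8,r5:Mul1
c6: CDB Add3=8; issue ADD r2<-Add3 | r0:4,r1:Add1,r2:Add3,r3:8,r4:8,r5:Mul1
c7: CDB Add2=2; issue ADD r5<-Add2 | r0:4,r1:Add1,r2:Add3,r3:8,r4:8,r5:Add2
c8: stall | r0:4,r1:Add1,r2:Add3,r3:8,r4:8,r5:Add2
c9: stall | r0:4,r1:Add1,r2:Add3,r3:8,r4:8,r5:Add2
c10: CDB Mul1=64; stall | r0:4,r1:Add1,r2:Add3,r3:8,r4:8,r5:Add2
c11: stall | r0:4,r1:Add1,r2:Add3,r3:8,r4:8,r5:Add2
c12: stall | r0:4,r1:Add1,r2:Add3,r3:8,r4:8,r5:Add2
c13: CDB Add1=-56; issue ADD r4<-Add1 | r0:4,r1:-56,r2:Add3,r3:8,r4:Add1,r5:Add2
c14: stall | r0:4,r1:-56,r2:Add3,r3:8,r4:Add1,r5:Add2
c15: stall | r0:4,r1:-56,r2:Add3,r3:8,r4:Add1,r5:Add2
c16: CDB Add1=-52; issue SUB r5<-Add1 | r0:4,r1:-56,r2:Add3,r3:8,r4:-52,r5:Add1
c17: CDB Add3=-48; issue SUB r3<-Add3 | r0:4,r1:-56,r2:-48,r3:Add3,r4:-52,r5:Add1
c18: - | r0:4,r1:-56,r2:-48,r3:Add3,r4:-52,r5:Add1
c19: CDB Add1=60 | r0:4,r1:-56,r2:-48,r3:Add3,r4:-52,r5:60
c20: CDB Add2=-40 | r0:4,r1:-56,r2:-48,r3:Add3,r4:-52,r5:60

STATUS = VALUE -56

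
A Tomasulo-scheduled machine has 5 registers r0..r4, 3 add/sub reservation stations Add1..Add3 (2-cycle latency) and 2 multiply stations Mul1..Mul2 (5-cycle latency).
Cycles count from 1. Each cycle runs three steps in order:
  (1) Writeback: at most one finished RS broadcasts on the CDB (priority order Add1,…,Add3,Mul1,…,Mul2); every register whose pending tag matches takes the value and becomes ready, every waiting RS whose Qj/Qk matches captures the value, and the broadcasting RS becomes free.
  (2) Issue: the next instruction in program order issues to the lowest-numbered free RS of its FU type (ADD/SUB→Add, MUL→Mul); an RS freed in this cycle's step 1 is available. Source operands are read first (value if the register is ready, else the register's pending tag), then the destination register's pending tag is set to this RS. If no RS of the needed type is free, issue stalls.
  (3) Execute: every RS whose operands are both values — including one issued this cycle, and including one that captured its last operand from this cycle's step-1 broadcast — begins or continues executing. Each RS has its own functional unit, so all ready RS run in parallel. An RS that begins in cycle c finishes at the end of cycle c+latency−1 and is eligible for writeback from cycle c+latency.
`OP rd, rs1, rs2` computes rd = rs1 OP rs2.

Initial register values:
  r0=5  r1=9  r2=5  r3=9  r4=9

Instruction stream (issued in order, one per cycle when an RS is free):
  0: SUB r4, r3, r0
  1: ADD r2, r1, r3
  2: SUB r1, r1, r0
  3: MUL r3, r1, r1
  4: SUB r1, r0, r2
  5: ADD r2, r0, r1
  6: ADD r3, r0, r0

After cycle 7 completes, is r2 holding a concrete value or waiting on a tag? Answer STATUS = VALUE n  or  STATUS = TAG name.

STATUS = TAG Add2

cycle 1: issue SUB r4<-Add1 // r0:5,r1:9,r2:5,r3:9,r4:Add1
cycle 2: issue ADD r2<-Add2 // r0:5,r1:9,r2:Add2,r3:9,r4:Add1
cycle 3: CDB Add1=4; issue SUB r1<-Add1 // r0:5,r1:Add1,r2:Add2,r3:9,r4:4
cycle 4: CDB Add2=18; issue MUL r3<-Mul1 // r0:5,r1:Add1,r2:18,r3:Mul1,r4:4
cycle 5: CDB Add1=4; issue SUB r1<-Add1 // r0:5,r1:Add1,r2:18,r3:Mul1,r4:4
cycle 6: issue ADD r2<-Add2 // r0:5,r1:Add1,r2:Add2,r3:Mul1,r4:4
cycle 7: CDB Add1=-13; issue ADD r3<-Add1 // r0:5,r1:-13,r2:Add2,r3:Add1,r4:4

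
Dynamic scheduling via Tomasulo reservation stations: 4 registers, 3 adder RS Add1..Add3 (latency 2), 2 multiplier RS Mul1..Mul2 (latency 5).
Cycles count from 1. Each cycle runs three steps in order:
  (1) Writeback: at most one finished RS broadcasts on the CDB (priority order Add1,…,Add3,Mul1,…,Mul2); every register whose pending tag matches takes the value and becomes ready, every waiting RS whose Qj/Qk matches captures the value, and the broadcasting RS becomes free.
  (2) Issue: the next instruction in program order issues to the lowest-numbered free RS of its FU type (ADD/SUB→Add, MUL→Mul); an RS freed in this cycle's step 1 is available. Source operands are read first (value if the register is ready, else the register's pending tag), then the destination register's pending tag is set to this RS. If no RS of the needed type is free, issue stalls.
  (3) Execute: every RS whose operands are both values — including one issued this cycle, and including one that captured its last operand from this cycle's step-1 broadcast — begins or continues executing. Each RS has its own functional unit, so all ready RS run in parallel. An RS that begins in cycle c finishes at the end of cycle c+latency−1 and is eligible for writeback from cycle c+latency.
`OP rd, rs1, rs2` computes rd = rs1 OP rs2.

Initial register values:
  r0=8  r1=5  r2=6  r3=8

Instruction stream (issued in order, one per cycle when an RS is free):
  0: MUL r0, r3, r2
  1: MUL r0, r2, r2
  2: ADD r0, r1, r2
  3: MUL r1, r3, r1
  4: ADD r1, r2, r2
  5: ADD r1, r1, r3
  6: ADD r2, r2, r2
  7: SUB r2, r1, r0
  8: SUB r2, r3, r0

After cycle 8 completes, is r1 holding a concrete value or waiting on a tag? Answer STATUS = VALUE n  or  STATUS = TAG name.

cycle 1: issue MUL r0<-Mul1 // r0:Mul1,r1:5,r2:6,r3:8
cycle 2: issue MUL r0<-Mul2 // r0:Mul2,r1:5,r2:6,r3:8
cycle 3: issue ADD r0<-Add1 // r0:Add1,r1:5,r2:6,r3:8
cycle 4: stall // r0:Add1,r1:5,r2:6,r3:8
cycle 5: CDB Add1=11; stall // r0:11,r1:5,r2:6,r3:8
cycle 6: CDB Mul1=48; issue MUL r1<-Mul1 // r0:11,r1:Mul1,r2:6,r3:8
cycle 7: CDB Mul2=36; issue ADD r1<-Add1 // r0:11,r1:Add1,r2:6,r3:8
cycle 8: issue ADD r1<-Add2 // r0:11,r1:Add2,r2:6,r3:8

STATUS = TAG Add2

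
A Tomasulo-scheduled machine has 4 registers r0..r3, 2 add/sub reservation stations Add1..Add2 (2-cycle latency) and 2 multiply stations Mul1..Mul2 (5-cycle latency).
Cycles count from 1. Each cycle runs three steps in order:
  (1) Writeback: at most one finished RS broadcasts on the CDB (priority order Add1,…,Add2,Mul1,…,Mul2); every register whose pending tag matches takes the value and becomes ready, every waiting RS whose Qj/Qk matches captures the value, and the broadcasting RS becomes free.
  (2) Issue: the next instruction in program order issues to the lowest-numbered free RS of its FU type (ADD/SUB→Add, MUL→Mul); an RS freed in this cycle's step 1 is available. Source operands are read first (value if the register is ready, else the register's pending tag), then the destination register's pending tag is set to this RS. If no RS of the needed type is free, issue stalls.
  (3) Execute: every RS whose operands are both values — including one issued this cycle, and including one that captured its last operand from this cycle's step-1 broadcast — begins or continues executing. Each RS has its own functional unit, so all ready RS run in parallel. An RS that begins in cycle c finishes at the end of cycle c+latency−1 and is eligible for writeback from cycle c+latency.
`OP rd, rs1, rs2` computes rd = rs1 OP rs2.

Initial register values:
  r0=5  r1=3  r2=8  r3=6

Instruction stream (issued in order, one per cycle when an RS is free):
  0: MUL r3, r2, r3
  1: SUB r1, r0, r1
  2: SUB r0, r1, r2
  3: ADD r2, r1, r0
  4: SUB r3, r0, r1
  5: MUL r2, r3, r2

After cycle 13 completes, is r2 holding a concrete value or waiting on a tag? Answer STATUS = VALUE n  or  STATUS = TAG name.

STATUS = TAG Mul1

  c1: issue MUL r3<-Mul1  regs: r0:5,r1:3,r2:8,r3:Mul1
  c2: issue SUB r1<-Add1  regs: r0:5,r1:Add1,r2:8,r3:Mul1
  c3: issue SUB r0<-Add2  regs: r0:Add2,r1:Add1,r2:8,r3:Mul1
  c4: CDB Add1=2; issue ADD r2<-Add1  regs: r0:Add2,r1:2,r2:Add1,r3:Mul1
  c5: stall  regs: r0:Add2,r1:2,r2:Add1,r3:Mul1
  c6: CDB Add2=-6; issue SUB r3<-Add2  regs: r0:-6,r1:2,r2:Add1,r3:Add2
  c7: CDB Mul1=48; issue MUL r2<-Mul1  regs: r0:-6,r1:2,r2:Mul1,r3:Add2
  c8: CDB Add1=-4  regs: r0:-6,r1:2,r2:Mul1,r3:Add2
  c9: CDB Add2=-8  regs: r0:-6,r1:2,r2:Mul1,r3:-8
  c10: -  regs: r0:-6,r1:2,r2:Mul1,r3:-8
  c11: -  regs: r0:-6,r1:2,r2:Mul1,r3:-8
  c12: -  regs: r0:-6,r1:2,r2:Mul1,r3:-8
  c13: -  regs: r0:-6,r1:2,r2:Mul1,r3:-8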